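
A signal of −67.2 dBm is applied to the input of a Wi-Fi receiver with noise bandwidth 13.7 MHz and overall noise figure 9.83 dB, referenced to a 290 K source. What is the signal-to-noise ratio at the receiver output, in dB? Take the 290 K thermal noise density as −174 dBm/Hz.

25.6 dB

Noise floor: N = −174 + 10 log₁₀(B) + NF
10 log₁₀(1.37×10⁷) = 71.37 dB
N = −174 + 71.37 + 9.83 = −92.80 dBm
SNR = P_sig − N = −67.2 − (−92.80) = 25.60 dB → 25.6 dB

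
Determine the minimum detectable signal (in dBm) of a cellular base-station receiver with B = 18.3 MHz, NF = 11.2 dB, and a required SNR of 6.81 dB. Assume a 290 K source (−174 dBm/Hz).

−83.4 dBm

Sensitivity = −174 + 10 log₁₀(B) + NF + SNR_min
= −174 + 72.62 + 11.2 + 6.81
= −83.37 dBm → −83.4 dBm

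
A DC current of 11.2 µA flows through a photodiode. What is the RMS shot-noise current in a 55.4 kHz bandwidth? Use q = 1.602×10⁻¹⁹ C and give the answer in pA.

I_n = √(2qI·B)
2qI·B = 2 × 1.602×10⁻¹⁹ × 1.12×10⁻⁵ × 5.54×10⁴ = 1.99×10⁻¹⁹ A²
I_n = √(1.99×10⁻¹⁹) = 4.46×10⁻¹⁰ A = 446 pA

446 pA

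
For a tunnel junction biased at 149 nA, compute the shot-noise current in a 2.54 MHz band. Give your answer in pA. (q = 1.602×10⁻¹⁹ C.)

348 pA

I_n = √(2qI·B)
2qI·B = 2 × 1.602×10⁻¹⁹ × 1.49×10⁻⁷ × 2.54×10⁶ = 1.21×10⁻¹⁹ A²
I_n = √(1.21×10⁻¹⁹) = 3.48×10⁻¹⁰ A = 348 pA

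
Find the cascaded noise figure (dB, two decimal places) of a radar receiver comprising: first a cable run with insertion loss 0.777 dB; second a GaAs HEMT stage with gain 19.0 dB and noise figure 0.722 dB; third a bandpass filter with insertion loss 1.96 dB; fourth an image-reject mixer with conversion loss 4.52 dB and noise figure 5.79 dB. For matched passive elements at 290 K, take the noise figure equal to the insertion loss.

1.72 dB

Convert to linear (a loss of L dB is a gain of −L dB): F_i = 10^(NF_i/10), G_i = 10^(G_i,dB/10)
  Stage 1: F_1 = 10^(0.777/10) = 1.196, G_1 = 10^(−0.777/10) = 0.8362
  Stage 2: F_2 = 10^(0.722/10) = 1.181, G_2 = 10^(19.0/10) = 79.43
  Stage 3: F_3 = 10^(1.96/10) = 1.570, G_3 = 10^(−1.96/10) = 0.6368
  Stage 4: F_4 = 10^(5.79/10) = 3.793, G_4 = 10^(−4.52/10) = 0.3532
Friis cascade:
  F = 1.196 + (1.181 − 1)/0.8362 + (1.570 − 1)/66.42 + (3.793 − 1)/42.30 = 1.487
NF = 10 log₁₀(1.487) = 1.72 dB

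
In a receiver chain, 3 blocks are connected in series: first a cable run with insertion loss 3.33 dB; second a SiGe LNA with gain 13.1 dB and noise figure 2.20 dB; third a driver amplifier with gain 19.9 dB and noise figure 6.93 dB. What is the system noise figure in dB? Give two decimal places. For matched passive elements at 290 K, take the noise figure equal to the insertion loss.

Convert to linear (a loss of L dB is a gain of −L dB): F_i = 10^(NF_i/10), G_i = 10^(G_i,dB/10)
  Stage 1: F_1 = 10^(3.33/10) = 2.153, G_1 = 10^(−3.33/10) = 0.4645
  Stage 2: F_2 = 10^(2.20/10) = 1.660, G_2 = 10^(13.1/10) = 20.42
  Stage 3: F_3 = 10^(6.93/10) = 4.932, G_3 = 10^(19.9/10) = 97.72
Friis cascade:
  F = 2.153 + (1.660 − 1)/0.4645 + (4.932 − 1)/9.484 = 3.987
NF = 10 log₁₀(3.987) = 6.01 dB

6.01 dB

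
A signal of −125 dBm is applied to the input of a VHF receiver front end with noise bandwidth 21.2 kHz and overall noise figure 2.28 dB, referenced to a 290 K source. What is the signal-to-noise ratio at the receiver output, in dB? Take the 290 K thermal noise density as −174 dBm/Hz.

3.5 dB

Noise floor: N = −174 + 10 log₁₀(B) + NF
10 log₁₀(2.12×10⁴) = 43.26 dB
N = −174 + 43.26 + 2.28 = −128.46 dBm
SNR = P_sig − N = −125 − (−128.46) = 3.46 dB → 3.5 dB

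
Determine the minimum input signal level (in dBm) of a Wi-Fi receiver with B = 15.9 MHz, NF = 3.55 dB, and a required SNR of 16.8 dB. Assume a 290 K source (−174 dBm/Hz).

Sensitivity = −174 + 10 log₁₀(B) + NF + SNR_min
= −174 + 72.01 + 3.55 + 16.8
= −81.64 dBm → −81.6 dBm

−81.6 dBm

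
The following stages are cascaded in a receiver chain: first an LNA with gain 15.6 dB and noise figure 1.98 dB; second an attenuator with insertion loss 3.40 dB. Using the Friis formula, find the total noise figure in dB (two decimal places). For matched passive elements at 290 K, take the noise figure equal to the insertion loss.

2.07 dB

Convert to linear (a loss of L dB is a gain of −L dB): F_i = 10^(NF_i/10), G_i = 10^(G_i,dB/10)
  Stage 1: F_1 = 10^(1.98/10) = 1.578, G_1 = 10^(15.6/10) = 36.31
  Stage 2: F_2 = 10^(3.40/10) = 2.188, G_2 = 10^(−3.40/10) = 0.4571
Friis cascade:
  F = 1.578 + (2.188 − 1)/36.31 = 1.610
NF = 10 log₁₀(1.610) = 2.07 dB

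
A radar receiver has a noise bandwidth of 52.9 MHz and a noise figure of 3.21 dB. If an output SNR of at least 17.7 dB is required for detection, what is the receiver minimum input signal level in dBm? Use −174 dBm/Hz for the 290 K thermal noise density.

Sensitivity = −174 + 10 log₁₀(B) + NF + SNR_min
= −174 + 77.23 + 3.21 + 17.7
= −75.86 dBm → −75.9 dBm

−75.9 dBm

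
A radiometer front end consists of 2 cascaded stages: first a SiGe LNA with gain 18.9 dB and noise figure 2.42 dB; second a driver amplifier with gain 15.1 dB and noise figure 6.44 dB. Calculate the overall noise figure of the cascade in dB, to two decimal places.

2.53 dB

Convert to linear (a loss of L dB is a gain of −L dB): F_i = 10^(NF_i/10), G_i = 10^(G_i,dB/10)
  Stage 1: F_1 = 10^(2.42/10) = 1.746, G_1 = 10^(18.9/10) = 77.62
  Stage 2: F_2 = 10^(6.44/10) = 4.406, G_2 = 10^(15.1/10) = 32.36
Friis cascade:
  F = 1.746 + (4.406 − 1)/77.62 = 1.790
NF = 10 log₁₀(1.790) = 2.53 dB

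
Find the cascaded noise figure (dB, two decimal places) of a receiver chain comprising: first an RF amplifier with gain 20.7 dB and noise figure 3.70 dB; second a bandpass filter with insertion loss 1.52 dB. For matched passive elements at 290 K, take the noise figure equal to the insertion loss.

Convert to linear (a loss of L dB is a gain of −L dB): F_i = 10^(NF_i/10), G_i = 10^(G_i,dB/10)
  Stage 1: F_1 = 10^(3.70/10) = 2.344, G_1 = 10^(20.7/10) = 117.5
  Stage 2: F_2 = 10^(1.52/10) = 1.419, G_2 = 10^(−1.52/10) = 0.7047
Friis cascade:
  F = 2.344 + (1.419 − 1)/117.5 = 2.348
NF = 10 log₁₀(2.348) = 3.71 dB

3.71 dB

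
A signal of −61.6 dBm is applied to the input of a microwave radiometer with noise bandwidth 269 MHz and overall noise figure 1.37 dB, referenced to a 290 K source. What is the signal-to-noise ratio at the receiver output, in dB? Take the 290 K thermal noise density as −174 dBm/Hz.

26.7 dB

Noise floor: N = −174 + 10 log₁₀(B) + NF
10 log₁₀(2.69×10⁸) = 84.3 dB
N = −174 + 84.3 + 1.37 = −88.33 dBm
SNR = P_sig − N = −61.6 − (−88.33) = 26.73 dB → 26.7 dB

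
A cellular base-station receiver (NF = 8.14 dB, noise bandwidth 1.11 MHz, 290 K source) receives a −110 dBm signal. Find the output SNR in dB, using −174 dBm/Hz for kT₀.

−4.6 dB

Noise floor: N = −174 + 10 log₁₀(B) + NF
10 log₁₀(1.11×10⁶) = 60.45 dB
N = −174 + 60.45 + 8.14 = −105.41 dBm
SNR = P_sig − N = −110 − (−105.41) = −4.59 dB → −4.6 dB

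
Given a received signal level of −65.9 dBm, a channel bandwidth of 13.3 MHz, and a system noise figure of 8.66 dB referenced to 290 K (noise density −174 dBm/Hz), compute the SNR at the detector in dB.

Noise floor: N = −174 + 10 log₁₀(B) + NF
10 log₁₀(1.33×10⁷) = 71.24 dB
N = −174 + 71.24 + 8.66 = −94.10 dBm
SNR = P_sig − N = −65.9 − (−94.10) = 28.20 dB → 28.2 dB

28.2 dB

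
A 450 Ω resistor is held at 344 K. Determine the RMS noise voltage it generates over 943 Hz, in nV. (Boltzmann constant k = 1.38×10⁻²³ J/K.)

V_n = √(4kTRB)
4kTRB = 4 × 1.38×10⁻²³ × 344 × 4.50×10² × 9.43×10² = 8.06×10⁻¹⁵ V²
V_n = √(8.06×10⁻¹⁵) = 8.98×10⁻⁸ V = 89.8 nV

89.8 nV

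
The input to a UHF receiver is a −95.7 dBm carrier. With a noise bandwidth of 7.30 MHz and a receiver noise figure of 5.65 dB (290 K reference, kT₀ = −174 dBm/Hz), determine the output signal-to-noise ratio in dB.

Noise floor: N = −174 + 10 log₁₀(B) + NF
10 log₁₀(7.30×10⁶) = 68.63 dB
N = −174 + 68.63 + 5.65 = −99.72 dBm
SNR = P_sig − N = −95.7 − (−99.72) = 4.02 dB → 4.0 dB

4.0 dB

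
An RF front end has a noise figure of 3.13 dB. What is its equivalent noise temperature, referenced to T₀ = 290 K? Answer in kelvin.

F = 10^(3.13/10) = 2.05589
T_e = (F − 1)·T₀ = (2.05589 − 1) × 290 = 306 K

306 K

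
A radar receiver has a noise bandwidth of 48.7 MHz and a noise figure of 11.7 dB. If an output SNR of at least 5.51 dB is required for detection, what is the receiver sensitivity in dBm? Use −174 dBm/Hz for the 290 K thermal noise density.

Sensitivity = −174 + 10 log₁₀(B) + NF + SNR_min
= −174 + 76.88 + 11.7 + 5.51
= −79.91 dBm → −79.9 dBm

−79.9 dBm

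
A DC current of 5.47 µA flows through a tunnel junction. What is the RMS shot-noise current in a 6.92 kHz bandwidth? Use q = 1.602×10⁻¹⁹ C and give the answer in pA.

I_n = √(2qI·B)
2qI·B = 2 × 1.602×10⁻¹⁹ × 5.47×10⁻⁶ × 6.92×10³ = 1.21×10⁻²⁰ A²
I_n = √(1.21×10⁻²⁰) = 1.10×10⁻¹⁰ A = 110 pA

110 pA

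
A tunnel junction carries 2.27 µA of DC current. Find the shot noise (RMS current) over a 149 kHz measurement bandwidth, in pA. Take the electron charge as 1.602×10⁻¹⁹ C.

I_n = √(2qI·B)
2qI·B = 2 × 1.602×10⁻¹⁹ × 2.27×10⁻⁶ × 1.49×10⁵ = 1.08×10⁻¹⁹ A²
I_n = √(1.08×10⁻¹⁹) = 3.29×10⁻¹⁰ A = 329 pA

329 pA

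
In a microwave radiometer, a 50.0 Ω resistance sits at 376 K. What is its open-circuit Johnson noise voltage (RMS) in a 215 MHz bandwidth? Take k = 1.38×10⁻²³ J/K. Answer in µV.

V_n = √(4kTRB)
4kTRB = 4 × 1.38×10⁻²³ × 376 × 5.00×10¹ × 2.15×10⁸ = 2.23×10⁻¹⁰ V²
V_n = √(2.23×10⁻¹⁰) = 1.49×10⁻⁵ V = 14.9 µV

14.9 µV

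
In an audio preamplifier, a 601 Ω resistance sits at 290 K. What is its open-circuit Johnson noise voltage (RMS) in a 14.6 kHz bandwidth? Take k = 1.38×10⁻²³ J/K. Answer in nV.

V_n = √(4kTRB)
4kTRB = 4 × 1.38×10⁻²³ × 290 × 6.01×10² × 1.46×10⁴ = 1.40×10⁻¹³ V²
V_n = √(1.40×10⁻¹³) = 3.75×10⁻⁷ V = 375 nV

375 nV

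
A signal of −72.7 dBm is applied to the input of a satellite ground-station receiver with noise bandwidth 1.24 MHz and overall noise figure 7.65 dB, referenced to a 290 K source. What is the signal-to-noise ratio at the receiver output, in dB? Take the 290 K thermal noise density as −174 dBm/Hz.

32.7 dB

Noise floor: N = −174 + 10 log₁₀(B) + NF
10 log₁₀(1.24×10⁶) = 60.93 dB
N = −174 + 60.93 + 7.65 = −105.42 dBm
SNR = P_sig − N = −72.7 − (−105.42) = 32.72 dB → 32.7 dB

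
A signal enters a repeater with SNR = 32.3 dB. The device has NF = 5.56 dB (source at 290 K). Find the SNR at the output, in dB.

26.74 dB

By definition F = SNR_in/SNR_out, so in dB: SNR_out = SNR_in − NF
SNR_out = 32.3 − 5.56 = 26.74 dB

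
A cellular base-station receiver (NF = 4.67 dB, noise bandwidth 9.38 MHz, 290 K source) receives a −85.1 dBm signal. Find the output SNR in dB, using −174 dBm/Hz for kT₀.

Noise floor: N = −174 + 10 log₁₀(B) + NF
10 log₁₀(9.38×10⁶) = 69.72 dB
N = −174 + 69.72 + 4.67 = −99.61 dBm
SNR = P_sig − N = −85.1 − (−99.61) = 14.51 dB → 14.5 dB

14.5 dB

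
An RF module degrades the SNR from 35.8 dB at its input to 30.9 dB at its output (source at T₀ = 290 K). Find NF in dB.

4.9 dB

NF (dB) = SNR_in(dB) − SNR_out(dB) when the source is at T₀
NF = 35.8 − 30.9 = 4.9 dB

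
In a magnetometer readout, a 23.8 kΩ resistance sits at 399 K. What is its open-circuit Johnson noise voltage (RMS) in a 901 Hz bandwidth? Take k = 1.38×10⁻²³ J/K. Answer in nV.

V_n = √(4kTRB)
4kTRB = 4 × 1.38×10⁻²³ × 399 × 2.38×10⁴ × 9.01×10² = 4.72×10⁻¹³ V²
V_n = √(4.72×10⁻¹³) = 6.87×10⁻⁷ V = 687 nV

687 nV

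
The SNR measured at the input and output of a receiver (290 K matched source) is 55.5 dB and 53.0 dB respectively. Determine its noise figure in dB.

NF (dB) = SNR_in(dB) − SNR_out(dB) when the source is at T₀
NF = 55.5 − 53.0 = 2.5 dB

2.5 dB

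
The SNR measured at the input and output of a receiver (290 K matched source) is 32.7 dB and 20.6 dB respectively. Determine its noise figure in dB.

NF (dB) = SNR_in(dB) − SNR_out(dB) when the source is at T₀
NF = 32.7 − 20.6 = 12.1 dB

12.1 dB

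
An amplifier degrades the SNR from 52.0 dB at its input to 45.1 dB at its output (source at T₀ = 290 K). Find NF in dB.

NF (dB) = SNR_in(dB) − SNR_out(dB) when the source is at T₀
NF = 52.0 − 45.1 = 6.9 dB

6.9 dB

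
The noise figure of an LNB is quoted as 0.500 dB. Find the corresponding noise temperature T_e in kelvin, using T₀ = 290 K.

F = 10^(0.500/10) = 1.12202
T_e = (F − 1)·T₀ = (1.12202 − 1) × 290 = 35.4 K

35.4 K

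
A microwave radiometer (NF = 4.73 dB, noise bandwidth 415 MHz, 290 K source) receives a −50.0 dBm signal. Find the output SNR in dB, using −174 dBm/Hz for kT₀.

Noise floor: N = −174 + 10 log₁₀(B) + NF
10 log₁₀(4.15×10⁸) = 86.18 dB
N = −174 + 86.18 + 4.73 = −83.09 dBm
SNR = P_sig − N = −50.0 − (−83.09) = 33.09 dB → 33.1 dB

33.1 dB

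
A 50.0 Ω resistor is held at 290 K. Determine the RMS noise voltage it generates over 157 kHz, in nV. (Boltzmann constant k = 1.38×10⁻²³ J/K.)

V_n = √(4kTRB)
4kTRB = 4 × 1.38×10⁻²³ × 290 × 5.00×10¹ × 1.57×10⁵ = 1.26×10⁻¹³ V²
V_n = √(1.26×10⁻¹³) = 3.54×10⁻⁷ V = 354 nV

354 nV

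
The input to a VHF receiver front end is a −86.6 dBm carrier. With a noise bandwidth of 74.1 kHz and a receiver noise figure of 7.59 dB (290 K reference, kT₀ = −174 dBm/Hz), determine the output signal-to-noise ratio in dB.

31.1 dB

Noise floor: N = −174 + 10 log₁₀(B) + NF
10 log₁₀(7.41×10⁴) = 48.7 dB
N = −174 + 48.7 + 7.59 = −117.71 dBm
SNR = P_sig − N = −86.6 − (−117.71) = 31.11 dB → 31.1 dB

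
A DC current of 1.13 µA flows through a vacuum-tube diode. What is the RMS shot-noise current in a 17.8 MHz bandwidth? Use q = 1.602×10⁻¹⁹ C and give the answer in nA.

I_n = √(2qI·B)
2qI·B = 2 × 1.602×10⁻¹⁹ × 1.13×10⁻⁶ × 1.78×10⁷ = 6.44×10⁻¹⁸ A²
I_n = √(6.44×10⁻¹⁸) = 2.54×10⁻⁹ A = 2.54 nA

2.54 nA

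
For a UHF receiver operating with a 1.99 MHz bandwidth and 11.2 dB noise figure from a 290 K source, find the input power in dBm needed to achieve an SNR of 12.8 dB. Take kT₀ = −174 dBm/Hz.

−87.0 dBm

Sensitivity = −174 + 10 log₁₀(B) + NF + SNR_min
= −174 + 62.99 + 11.2 + 12.8
= −87.01 dBm → −87.0 dBm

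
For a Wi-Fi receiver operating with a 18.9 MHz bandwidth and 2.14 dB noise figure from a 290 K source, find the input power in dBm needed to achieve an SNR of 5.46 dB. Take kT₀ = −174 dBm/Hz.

−93.6 dBm

Sensitivity = −174 + 10 log₁₀(B) + NF + SNR_min
= −174 + 72.76 + 2.14 + 5.46
= −93.64 dBm → −93.6 dBm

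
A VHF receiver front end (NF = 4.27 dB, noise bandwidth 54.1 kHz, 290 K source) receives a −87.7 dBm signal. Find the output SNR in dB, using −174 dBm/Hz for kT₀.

34.7 dB

Noise floor: N = −174 + 10 log₁₀(B) + NF
10 log₁₀(5.41×10⁴) = 47.33 dB
N = −174 + 47.33 + 4.27 = −122.40 dBm
SNR = P_sig − N = −87.7 − (−122.40) = 34.70 dB → 34.7 dB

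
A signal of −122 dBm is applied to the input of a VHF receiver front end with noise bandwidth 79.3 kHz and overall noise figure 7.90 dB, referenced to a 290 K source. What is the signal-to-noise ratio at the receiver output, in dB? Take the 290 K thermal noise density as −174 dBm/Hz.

Noise floor: N = −174 + 10 log₁₀(B) + NF
10 log₁₀(7.93×10⁴) = 48.99 dB
N = −174 + 48.99 + 7.90 = −117.11 dBm
SNR = P_sig − N = −122 − (−117.11) = −4.89 dB → −4.9 dB

−4.9 dB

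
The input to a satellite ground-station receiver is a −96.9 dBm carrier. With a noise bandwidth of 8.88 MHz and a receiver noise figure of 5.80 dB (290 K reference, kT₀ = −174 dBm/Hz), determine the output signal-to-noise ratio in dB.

1.8 dB

Noise floor: N = −174 + 10 log₁₀(B) + NF
10 log₁₀(8.88×10⁶) = 69.48 dB
N = −174 + 69.48 + 5.80 = −98.72 dBm
SNR = P_sig − N = −96.9 − (−98.72) = 1.82 dB → 1.8 dB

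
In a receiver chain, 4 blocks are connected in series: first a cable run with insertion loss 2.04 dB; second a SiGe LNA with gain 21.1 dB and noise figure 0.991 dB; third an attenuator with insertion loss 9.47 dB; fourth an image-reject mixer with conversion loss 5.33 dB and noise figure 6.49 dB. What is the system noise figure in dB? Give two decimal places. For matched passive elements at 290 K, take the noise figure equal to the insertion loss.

Convert to linear (a loss of L dB is a gain of −L dB): F_i = 10^(NF_i/10), G_i = 10^(G_i,dB/10)
  Stage 1: F_1 = 10^(2.04/10) = 1.600, G_1 = 10^(−2.04/10) = 0.6252
  Stage 2: F_2 = 10^(0.991/10) = 1.256, G_2 = 10^(21.1/10) = 128.8
  Stage 3: F_3 = 10^(9.47/10) = 8.851, G_3 = 10^(−9.47/10) = 0.1130
  Stage 4: F_4 = 10^(6.49/10) = 4.457, G_4 = 10^(−5.33/10) = 0.2931
Friis cascade:
  F = 1.600 + (1.256 − 1)/0.6252 + (8.851 − 1)/80.54 + (4.457 − 1)/9.099 = 2.487
NF = 10 log₁₀(2.487) = 3.96 dB

3.96 dB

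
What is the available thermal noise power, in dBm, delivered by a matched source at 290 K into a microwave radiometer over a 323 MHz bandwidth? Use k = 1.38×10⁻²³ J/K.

P_n = kTB = 1.38×10⁻²³ × 290 × 3.23×10⁸ = 1.29×10⁻¹² W
In dBm: 10 log₁₀(1.29×10⁻¹² / 10⁻³) = −88.9 dBm

−88.9 dBm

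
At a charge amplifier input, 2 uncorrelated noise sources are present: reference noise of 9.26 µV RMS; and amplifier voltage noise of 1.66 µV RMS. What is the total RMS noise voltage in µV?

9.41 µV

Uncorrelated sources add in power (mean-square): V_tot = √(ΣV_i²)
V_tot = √[(9.26×10⁻⁶)² + (1.66×10⁻⁶)²] = 9.41×10⁻⁶ V = 9.41 µV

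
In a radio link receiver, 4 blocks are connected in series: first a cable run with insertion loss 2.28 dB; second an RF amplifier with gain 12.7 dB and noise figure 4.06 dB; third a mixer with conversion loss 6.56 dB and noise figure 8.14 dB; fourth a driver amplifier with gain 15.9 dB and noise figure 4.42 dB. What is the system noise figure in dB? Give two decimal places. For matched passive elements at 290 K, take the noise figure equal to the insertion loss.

Convert to linear (a loss of L dB is a gain of −L dB): F_i = 10^(NF_i/10), G_i = 10^(G_i,dB/10)
  Stage 1: F_1 = 10^(2.28/10) = 1.690, G_1 = 10^(−2.28/10) = 0.5916
  Stage 2: F_2 = 10^(4.06/10) = 2.547, G_2 = 10^(12.7/10) = 18.62
  Stage 3: F_3 = 10^(8.14/10) = 6.516, G_3 = 10^(−6.56/10) = 0.2208
  Stage 4: F_4 = 10^(4.42/10) = 2.767, G_4 = 10^(15.9/10) = 38.90
Friis cascade:
  F = 1.690 + (2.547 − 1)/0.5916 + (6.516 − 1)/11.02 + (2.767 − 1)/2.432 = 5.533
NF = 10 log₁₀(5.533) = 7.43 dB

7.43 dB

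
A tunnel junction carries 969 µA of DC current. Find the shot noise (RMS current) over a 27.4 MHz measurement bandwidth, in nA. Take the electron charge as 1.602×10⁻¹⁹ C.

I_n = √(2qI·B)
2qI·B = 2 × 1.602×10⁻¹⁹ × 9.69×10⁻⁴ × 2.74×10⁷ = 8.51×10⁻¹⁵ A²
I_n = √(8.51×10⁻¹⁵) = 9.22×10⁻⁸ A = 92.2 nA

92.2 nA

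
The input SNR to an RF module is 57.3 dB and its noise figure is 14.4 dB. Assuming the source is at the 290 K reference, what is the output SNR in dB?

By definition F = SNR_in/SNR_out, so in dB: SNR_out = SNR_in − NF
SNR_out = 57.3 − 14.4 = 42.9 dB

42.9 dB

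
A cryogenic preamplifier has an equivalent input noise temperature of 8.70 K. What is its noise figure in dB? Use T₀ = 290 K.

0.128 dB

F = 1 + T_e/T₀ = 1 + 8.70/290 = 1.03
NF = 10 log₁₀(1.03) = 0.128 dB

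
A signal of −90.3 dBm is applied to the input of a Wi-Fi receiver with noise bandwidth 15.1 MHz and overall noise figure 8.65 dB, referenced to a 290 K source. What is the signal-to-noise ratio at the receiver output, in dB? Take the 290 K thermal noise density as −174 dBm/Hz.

Noise floor: N = −174 + 10 log₁₀(B) + NF
10 log₁₀(1.51×10⁷) = 71.79 dB
N = −174 + 71.79 + 8.65 = −93.56 dBm
SNR = P_sig − N = −90.3 − (−93.56) = 3.26 dB → 3.3 dB

3.3 dB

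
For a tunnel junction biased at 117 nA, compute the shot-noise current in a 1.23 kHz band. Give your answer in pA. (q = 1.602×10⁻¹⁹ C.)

6.79 pA

I_n = √(2qI·B)
2qI·B = 2 × 1.602×10⁻¹⁹ × 1.17×10⁻⁷ × 1.23×10³ = 4.61×10⁻²³ A²
I_n = √(4.61×10⁻²³) = 6.79×10⁻¹² A = 6.79 pA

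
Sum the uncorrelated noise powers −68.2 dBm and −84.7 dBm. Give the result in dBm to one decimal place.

Convert to linear, add, convert back:
P₁ = 1.51×10⁻¹⁰ W, P₂ = 3.39×10⁻¹² W
P_tot = 1.55×10⁻¹⁰ W → 10 log₁₀(P_tot / 10⁻³) = −68.1 dBm

−68.1 dBm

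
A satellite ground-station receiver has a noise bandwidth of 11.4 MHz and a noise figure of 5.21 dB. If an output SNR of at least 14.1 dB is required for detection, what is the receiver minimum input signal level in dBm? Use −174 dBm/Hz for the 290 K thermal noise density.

−84.1 dBm

Sensitivity = −174 + 10 log₁₀(B) + NF + SNR_min
= −174 + 70.57 + 5.21 + 14.1
= −84.12 dBm → −84.1 dBm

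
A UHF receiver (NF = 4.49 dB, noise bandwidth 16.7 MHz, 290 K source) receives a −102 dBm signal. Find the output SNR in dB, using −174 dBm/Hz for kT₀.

Noise floor: N = −174 + 10 log₁₀(B) + NF
10 log₁₀(1.67×10⁷) = 72.23 dB
N = −174 + 72.23 + 4.49 = −97.28 dBm
SNR = P_sig − N = −102 − (−97.28) = −4.72 dB → −4.7 dB

−4.7 dB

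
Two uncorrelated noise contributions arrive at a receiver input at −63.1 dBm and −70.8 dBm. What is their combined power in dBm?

−62.4 dBm

Convert to linear, add, convert back:
P₁ = 4.90×10⁻¹⁰ W, P₂ = 8.32×10⁻¹¹ W
P_tot = 5.73×10⁻¹⁰ W → 10 log₁₀(P_tot / 10⁻³) = −62.4 dBm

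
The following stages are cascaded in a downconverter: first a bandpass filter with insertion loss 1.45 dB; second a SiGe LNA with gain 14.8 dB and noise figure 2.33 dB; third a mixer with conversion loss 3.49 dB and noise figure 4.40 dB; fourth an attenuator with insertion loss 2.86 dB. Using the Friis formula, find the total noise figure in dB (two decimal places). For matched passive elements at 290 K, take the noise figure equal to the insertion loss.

Convert to linear (a loss of L dB is a gain of −L dB): F_i = 10^(NF_i/10), G_i = 10^(G_i,dB/10)
  Stage 1: F_1 = 10^(1.45/10) = 1.396, G_1 = 10^(−1.45/10) = 0.7161
  Stage 2: F_2 = 10^(2.33/10) = 1.710, G_2 = 10^(14.8/10) = 30.20
  Stage 3: F_3 = 10^(4.40/10) = 2.754, G_3 = 10^(−3.49/10) = 0.4477
  Stage 4: F_4 = 10^(2.86/10) = 1.932, G_4 = 10^(−2.86/10) = 0.5176
Friis cascade:
  F = 1.396 + (1.710 − 1)/0.7161 + (2.754 − 1)/21.63 + (1.932 − 1)/9.683 = 2.565
NF = 10 log₁₀(2.565) = 4.09 dB

4.09 dB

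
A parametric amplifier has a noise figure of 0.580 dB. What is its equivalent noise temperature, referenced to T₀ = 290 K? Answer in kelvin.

41.4 K

F = 10^(0.580/10) = 1.14288
T_e = (F − 1)·T₀ = (1.14288 − 1) × 290 = 41.4 K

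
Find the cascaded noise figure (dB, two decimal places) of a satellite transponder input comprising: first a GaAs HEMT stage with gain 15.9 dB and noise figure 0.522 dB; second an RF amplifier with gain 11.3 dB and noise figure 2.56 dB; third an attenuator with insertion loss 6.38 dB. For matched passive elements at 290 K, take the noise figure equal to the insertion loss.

Convert to linear (a loss of L dB is a gain of −L dB): F_i = 10^(NF_i/10), G_i = 10^(G_i,dB/10)
  Stage 1: F_1 = 10^(0.522/10) = 1.128, G_1 = 10^(15.9/10) = 38.90
  Stage 2: F_2 = 10^(2.56/10) = 1.803, G_2 = 10^(11.3/10) = 13.49
  Stage 3: F_3 = 10^(6.38/10) = 4.345, G_3 = 10^(−6.38/10) = 0.2301
Friis cascade:
  F = 1.128 + (1.803 − 1)/38.90 + (4.345 − 1)/524.8 = 1.155
NF = 10 log₁₀(1.155) = 0.62 dB

0.62 dB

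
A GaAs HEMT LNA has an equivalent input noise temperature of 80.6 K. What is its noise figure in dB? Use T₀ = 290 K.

F = 1 + T_e/T₀ = 1 + 80.6/290 = 1.27793
NF = 10 log₁₀(1.27793) = 1.07 dB

1.07 dB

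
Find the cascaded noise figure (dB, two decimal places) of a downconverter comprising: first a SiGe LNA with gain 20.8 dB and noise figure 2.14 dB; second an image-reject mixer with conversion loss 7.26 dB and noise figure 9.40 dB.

Convert to linear (a loss of L dB is a gain of −L dB): F_i = 10^(NF_i/10), G_i = 10^(G_i,dB/10)
  Stage 1: F_1 = 10^(2.14/10) = 1.637, G_1 = 10^(20.8/10) = 120.2
  Stage 2: F_2 = 10^(9.40/10) = 8.710, G_2 = 10^(−7.26/10) = 0.1879
Friis cascade:
  F = 1.637 + (8.710 − 1)/120.2 = 1.701
NF = 10 log₁₀(1.701) = 2.31 dB

2.31 dB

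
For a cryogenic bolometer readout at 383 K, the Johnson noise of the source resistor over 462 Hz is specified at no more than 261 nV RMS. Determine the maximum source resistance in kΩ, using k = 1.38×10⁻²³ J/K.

6.97 kΩ

Johnson–Nyquist: V_n = √(4kTRB) ⇒ R = V_n² / (4kTB)
4kTB = 4 × 1.38×10⁻²³ × 383 × 4.62×10² = 9.77×10⁻¹⁸
R = (2.61×10⁻⁷)² / 9.77×10⁻¹⁸ = 6.97×10³ Ω = 6.97 kΩ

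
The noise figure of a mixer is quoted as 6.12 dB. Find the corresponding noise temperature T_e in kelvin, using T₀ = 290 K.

F = 10^(6.12/10) = 4.09261
T_e = (F − 1)·T₀ = (4.09261 − 1) × 290 = 897 K

897 K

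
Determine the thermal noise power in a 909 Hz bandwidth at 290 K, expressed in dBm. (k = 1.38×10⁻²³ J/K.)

P_n = kTB = 1.38×10⁻²³ × 290 × 9.09×10² = 3.64×10⁻¹⁸ W
In dBm: 10 log₁₀(3.64×10⁻¹⁸ / 10⁻³) = −144.4 dBm

−144.4 dBm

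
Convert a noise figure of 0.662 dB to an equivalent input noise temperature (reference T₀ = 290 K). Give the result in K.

47.8 K

F = 10^(0.662/10) = 1.16466
T_e = (F − 1)·T₀ = (1.16466 − 1) × 290 = 47.8 K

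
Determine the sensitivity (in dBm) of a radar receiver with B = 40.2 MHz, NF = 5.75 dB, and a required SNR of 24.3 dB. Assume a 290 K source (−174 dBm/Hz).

Sensitivity = −174 + 10 log₁₀(B) + NF + SNR_min
= −174 + 76.04 + 5.75 + 24.3
= −67.91 dBm → −67.9 dBm

−67.9 dBm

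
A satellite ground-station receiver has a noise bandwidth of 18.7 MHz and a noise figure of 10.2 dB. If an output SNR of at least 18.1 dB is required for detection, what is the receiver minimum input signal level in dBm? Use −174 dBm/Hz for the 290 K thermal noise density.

−73.0 dBm

Sensitivity = −174 + 10 log₁₀(B) + NF + SNR_min
= −174 + 72.72 + 10.2 + 18.1
= −72.98 dBm → −73.0 dBm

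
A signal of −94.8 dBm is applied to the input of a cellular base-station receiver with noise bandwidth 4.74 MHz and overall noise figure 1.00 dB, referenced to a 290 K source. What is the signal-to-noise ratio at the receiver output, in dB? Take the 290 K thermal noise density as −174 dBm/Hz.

11.4 dB

Noise floor: N = −174 + 10 log₁₀(B) + NF
10 log₁₀(4.74×10⁶) = 66.76 dB
N = −174 + 66.76 + 1.00 = −106.24 dBm
SNR = P_sig − N = −94.8 − (−106.24) = 11.44 dB → 11.4 dB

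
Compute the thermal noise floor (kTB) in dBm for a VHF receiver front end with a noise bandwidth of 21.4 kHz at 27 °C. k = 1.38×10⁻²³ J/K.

T = 27 °C + 273.15 = 300.15 K
P_n = kTB = 1.38×10⁻²³ × 300.15 × 2.14×10⁴ = 8.86×10⁻¹⁷ W
In dBm: 10 log₁₀(8.86×10⁻¹⁷ / 10⁻³) = −130.5 dBm

−130.5 dBm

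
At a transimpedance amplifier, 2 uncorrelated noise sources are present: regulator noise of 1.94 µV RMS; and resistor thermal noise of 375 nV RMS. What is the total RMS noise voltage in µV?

Uncorrelated sources add in power (mean-square): V_tot = √(ΣV_i²)
V_tot = √[(1.94×10⁻⁶)² + (3.75×10⁻⁷)²] = 1.98×10⁻⁶ V = 1.98 µV

1.98 µV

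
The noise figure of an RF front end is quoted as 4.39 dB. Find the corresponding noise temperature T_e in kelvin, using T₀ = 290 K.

507 K

F = 10^(4.39/10) = 2.74789
T_e = (F − 1)·T₀ = (2.74789 − 1) × 290 = 507 K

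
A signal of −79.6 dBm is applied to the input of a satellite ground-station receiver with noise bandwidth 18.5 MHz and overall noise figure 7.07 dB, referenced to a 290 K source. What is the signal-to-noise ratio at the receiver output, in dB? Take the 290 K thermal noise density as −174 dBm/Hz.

Noise floor: N = −174 + 10 log₁₀(B) + NF
10 log₁₀(1.85×10⁷) = 72.67 dB
N = −174 + 72.67 + 7.07 = −94.26 dBm
SNR = P_sig − N = −79.6 − (−94.26) = 14.66 dB → 14.7 dB

14.7 dB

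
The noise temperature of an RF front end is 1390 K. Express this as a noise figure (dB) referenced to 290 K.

7.63 dB

F = 1 + T_e/T₀ = 1 + 1390/290 = 5.7931
NF = 10 log₁₀(5.7931) = 7.63 dB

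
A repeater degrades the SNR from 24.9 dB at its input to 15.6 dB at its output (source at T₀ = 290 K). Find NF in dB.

NF (dB) = SNR_in(dB) − SNR_out(dB) when the source is at T₀
NF = 24.9 − 15.6 = 9.3 dB

9.3 dB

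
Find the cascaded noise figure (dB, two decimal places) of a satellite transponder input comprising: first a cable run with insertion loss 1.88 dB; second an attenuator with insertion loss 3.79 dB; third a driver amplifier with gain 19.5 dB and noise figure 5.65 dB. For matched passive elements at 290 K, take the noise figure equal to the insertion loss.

Convert to linear (a loss of L dB is a gain of −L dB): F_i = 10^(NF_i/10), G_i = 10^(G_i,dB/10)
  Stage 1: F_1 = 10^(1.88/10) = 1.542, G_1 = 10^(−1.88/10) = 0.6486
  Stage 2: F_2 = 10^(3.79/10) = 2.393, G_2 = 10^(−3.79/10) = 0.4178
  Stage 3: F_3 = 10^(5.65/10) = 3.673, G_3 = 10^(19.5/10) = 89.13
Friis cascade:
  F = 1.542 + (2.393 − 1)/0.6486 + (3.673 − 1)/0.2710 = 13.55
NF = 10 log₁₀(13.55) = 11.32 dB

11.32 dB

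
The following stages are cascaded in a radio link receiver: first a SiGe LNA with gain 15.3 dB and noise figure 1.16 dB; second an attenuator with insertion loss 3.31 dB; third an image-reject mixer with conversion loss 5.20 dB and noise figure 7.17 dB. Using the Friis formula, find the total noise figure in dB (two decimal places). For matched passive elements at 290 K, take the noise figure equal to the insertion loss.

2.06 dB

Convert to linear (a loss of L dB is a gain of −L dB): F_i = 10^(NF_i/10), G_i = 10^(G_i,dB/10)
  Stage 1: F_1 = 10^(1.16/10) = 1.306, G_1 = 10^(15.3/10) = 33.88
  Stage 2: F_2 = 10^(3.31/10) = 2.143, G_2 = 10^(−3.31/10) = 0.4667
  Stage 3: F_3 = 10^(7.17/10) = 5.212, G_3 = 10^(−5.20/10) = 0.3020
Friis cascade:
  F = 1.306 + (2.143 − 1)/33.88 + (5.212 − 1)/15.81 = 1.606
NF = 10 log₁₀(1.606) = 2.06 dB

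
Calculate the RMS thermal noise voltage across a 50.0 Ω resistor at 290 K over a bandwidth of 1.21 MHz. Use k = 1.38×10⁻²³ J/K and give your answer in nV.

V_n = √(4kTRB)
4kTRB = 4 × 1.38×10⁻²³ × 290 × 5.00×10¹ × 1.21×10⁶ = 9.68×10⁻¹³ V²
V_n = √(9.68×10⁻¹³) = 9.84×10⁻⁷ V = 984 nV

984 nV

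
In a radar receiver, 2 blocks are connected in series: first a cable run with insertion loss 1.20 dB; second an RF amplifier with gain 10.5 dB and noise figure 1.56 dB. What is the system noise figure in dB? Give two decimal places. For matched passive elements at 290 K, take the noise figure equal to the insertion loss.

Convert to linear (a loss of L dB is a gain of −L dB): F_i = 10^(NF_i/10), G_i = 10^(G_i,dB/10)
  Stage 1: F_1 = 10^(1.20/10) = 1.318, G_1 = 10^(−1.20/10) = 0.7586
  Stage 2: F_2 = 10^(1.56/10) = 1.432, G_2 = 10^(10.5/10) = 11.22
Friis cascade:
  F = 1.318 + (1.432 − 1)/0.7586 = 1.888
NF = 10 log₁₀(1.888) = 2.76 dB

2.76 dB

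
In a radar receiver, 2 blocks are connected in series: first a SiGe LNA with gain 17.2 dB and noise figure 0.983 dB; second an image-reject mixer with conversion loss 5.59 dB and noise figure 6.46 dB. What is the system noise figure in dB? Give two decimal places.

1.20 dB

Convert to linear (a loss of L dB is a gain of −L dB): F_i = 10^(NF_i/10), G_i = 10^(G_i,dB/10)
  Stage 1: F_1 = 10^(0.983/10) = 1.254, G_1 = 10^(17.2/10) = 52.48
  Stage 2: F_2 = 10^(6.46/10) = 4.426, G_2 = 10^(−5.59/10) = 0.2761
Friis cascade:
  F = 1.254 + (4.426 − 1)/52.48 = 1.319
NF = 10 log₁₀(1.319) = 1.20 dB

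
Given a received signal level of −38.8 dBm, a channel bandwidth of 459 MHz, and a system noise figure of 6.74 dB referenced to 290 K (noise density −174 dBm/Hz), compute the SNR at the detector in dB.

Noise floor: N = −174 + 10 log₁₀(B) + NF
10 log₁₀(4.59×10⁸) = 86.62 dB
N = −174 + 86.62 + 6.74 = −80.64 dBm
SNR = P_sig − N = −38.8 − (−80.64) = 41.84 dB → 41.8 dB

41.8 dB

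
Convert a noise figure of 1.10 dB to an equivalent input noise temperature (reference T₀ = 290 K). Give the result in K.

F = 10^(1.10/10) = 1.28825
T_e = (F − 1)·T₀ = (1.28825 − 1) × 290 = 83.6 K

83.6 K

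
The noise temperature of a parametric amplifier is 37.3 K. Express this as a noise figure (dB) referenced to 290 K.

F = 1 + T_e/T₀ = 1 + 37.3/290 = 1.12862
NF = 10 log₁₀(1.12862) = 0.525 dB

0.525 dB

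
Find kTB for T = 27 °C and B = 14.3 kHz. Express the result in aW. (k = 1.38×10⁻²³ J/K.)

T = 27 °C + 273.15 = 300.15 K
P_n = kTB = 1.38×10⁻²³ × 300.15 × 1.43×10⁴ = 5.92×10⁻¹⁷ W = 59.2 aW

59.2 aW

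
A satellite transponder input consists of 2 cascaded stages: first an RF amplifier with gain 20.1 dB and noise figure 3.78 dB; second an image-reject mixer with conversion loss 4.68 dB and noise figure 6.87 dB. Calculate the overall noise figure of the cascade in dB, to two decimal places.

Convert to linear (a loss of L dB is a gain of −L dB): F_i = 10^(NF_i/10), G_i = 10^(G_i,dB/10)
  Stage 1: F_1 = 10^(3.78/10) = 2.388, G_1 = 10^(20.1/10) = 102.3
  Stage 2: F_2 = 10^(6.87/10) = 4.864, G_2 = 10^(−4.68/10) = 0.3404
Friis cascade:
  F = 2.388 + (4.864 − 1)/102.3 = 2.426
NF = 10 log₁₀(2.426) = 3.85 dB

3.85 dB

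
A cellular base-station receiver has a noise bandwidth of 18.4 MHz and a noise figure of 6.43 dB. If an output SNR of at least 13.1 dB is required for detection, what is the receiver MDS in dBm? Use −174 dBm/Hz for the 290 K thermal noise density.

−81.8 dBm

Sensitivity = −174 + 10 log₁₀(B) + NF + SNR_min
= −174 + 72.65 + 6.43 + 13.1
= −81.82 dBm → −81.8 dBm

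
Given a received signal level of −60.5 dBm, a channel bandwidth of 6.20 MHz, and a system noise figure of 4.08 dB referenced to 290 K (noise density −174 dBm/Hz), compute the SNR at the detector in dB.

41.5 dB

Noise floor: N = −174 + 10 log₁₀(B) + NF
10 log₁₀(6.20×10⁶) = 67.92 dB
N = −174 + 67.92 + 4.08 = −102.00 dBm
SNR = P_sig − N = −60.5 − (−102.00) = 41.50 dB → 41.5 dB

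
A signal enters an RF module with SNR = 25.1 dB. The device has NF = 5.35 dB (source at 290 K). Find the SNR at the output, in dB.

19.75 dB

By definition F = SNR_in/SNR_out, so in dB: SNR_out = SNR_in − NF
SNR_out = 25.1 − 5.35 = 19.75 dB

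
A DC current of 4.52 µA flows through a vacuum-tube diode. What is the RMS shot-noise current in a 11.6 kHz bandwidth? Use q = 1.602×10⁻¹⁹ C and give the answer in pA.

130 pA

I_n = √(2qI·B)
2qI·B = 2 × 1.602×10⁻¹⁹ × 4.52×10⁻⁶ × 1.16×10⁴ = 1.68×10⁻²⁰ A²
I_n = √(1.68×10⁻²⁰) = 1.30×10⁻¹⁰ A = 130 pA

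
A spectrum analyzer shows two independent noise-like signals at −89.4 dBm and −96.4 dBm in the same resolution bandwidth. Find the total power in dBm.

−88.6 dBm

Convert to linear, add, convert back:
P₁ = 1.15×10⁻¹² W, P₂ = 2.29×10⁻¹³ W
P_tot = 1.38×10⁻¹² W → 10 log₁₀(P_tot / 10⁻³) = −88.6 dBm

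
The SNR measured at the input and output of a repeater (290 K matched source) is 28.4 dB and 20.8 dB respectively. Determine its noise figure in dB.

7.6 dB

NF (dB) = SNR_in(dB) − SNR_out(dB) when the source is at T₀
NF = 28.4 − 20.8 = 7.6 dB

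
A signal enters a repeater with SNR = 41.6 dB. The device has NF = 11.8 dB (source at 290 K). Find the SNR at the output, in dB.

29.8 dB

By definition F = SNR_in/SNR_out, so in dB: SNR_out = SNR_in − NF
SNR_out = 41.6 − 11.8 = 29.8 dB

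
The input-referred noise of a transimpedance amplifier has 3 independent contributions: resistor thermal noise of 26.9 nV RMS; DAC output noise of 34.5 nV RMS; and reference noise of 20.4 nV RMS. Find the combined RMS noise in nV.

Uncorrelated sources add in power (mean-square): V_tot = √(ΣV_i²)
V_tot = √[(2.69×10⁻⁸)² + (3.45×10⁻⁸)² + (2.04×10⁻⁸)²] = 4.83×10⁻⁸ V = 48.3 nV

48.3 nV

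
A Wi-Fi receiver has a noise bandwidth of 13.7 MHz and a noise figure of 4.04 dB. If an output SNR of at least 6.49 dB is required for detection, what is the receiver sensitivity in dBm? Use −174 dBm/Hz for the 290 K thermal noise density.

−92.1 dBm

Sensitivity = −174 + 10 log₁₀(B) + NF + SNR_min
= −174 + 71.37 + 4.04 + 6.49
= −92.10 dBm → −92.1 dBm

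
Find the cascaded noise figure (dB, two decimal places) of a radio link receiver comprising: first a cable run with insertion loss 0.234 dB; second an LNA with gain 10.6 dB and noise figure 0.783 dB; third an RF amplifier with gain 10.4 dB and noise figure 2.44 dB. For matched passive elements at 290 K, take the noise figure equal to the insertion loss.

Convert to linear (a loss of L dB is a gain of −L dB): F_i = 10^(NF_i/10), G_i = 10^(G_i,dB/10)
  Stage 1: F_1 = 10^(0.234/10) = 1.055, G_1 = 10^(−0.234/10) = 0.9475
  Stage 2: F_2 = 10^(0.783/10) = 1.198, G_2 = 10^(10.6/10) = 11.48
  Stage 3: F_3 = 10^(2.44/10) = 1.754, G_3 = 10^(10.4/10) = 10.96
Friis cascade:
  F = 1.055 + (1.198 − 1)/0.9475 + (1.754 − 1)/10.88 = 1.333
NF = 10 log₁₀(1.333) = 1.25 dB

1.25 dB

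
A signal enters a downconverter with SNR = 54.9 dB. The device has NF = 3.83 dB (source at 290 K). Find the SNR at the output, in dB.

51.07 dB

By definition F = SNR_in/SNR_out, so in dB: SNR_out = SNR_in − NF
SNR_out = 54.9 − 3.83 = 51.07 dB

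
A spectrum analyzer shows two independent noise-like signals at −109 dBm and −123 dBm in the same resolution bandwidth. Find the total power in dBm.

−108.8 dBm

Convert to linear, add, convert back:
P₁ = 1.26×10⁻¹⁴ W, P₂ = 5.01×10⁻¹⁶ W
P_tot = 1.31×10⁻¹⁴ W → 10 log₁₀(P_tot / 10⁻³) = −108.8 dBm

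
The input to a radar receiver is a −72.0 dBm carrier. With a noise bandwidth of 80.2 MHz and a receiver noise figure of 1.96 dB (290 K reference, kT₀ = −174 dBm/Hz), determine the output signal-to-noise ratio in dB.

Noise floor: N = −174 + 10 log₁₀(B) + NF
10 log₁₀(8.02×10⁷) = 79.04 dB
N = −174 + 79.04 + 1.96 = −93.00 dBm
SNR = P_sig − N = −72.0 − (−93.00) = 21.00 dB → 21.0 dB

21.0 dB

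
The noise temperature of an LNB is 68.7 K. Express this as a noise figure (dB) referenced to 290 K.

0.923 dB

F = 1 + T_e/T₀ = 1 + 68.7/290 = 1.2369
NF = 10 log₁₀(1.2369) = 0.923 dB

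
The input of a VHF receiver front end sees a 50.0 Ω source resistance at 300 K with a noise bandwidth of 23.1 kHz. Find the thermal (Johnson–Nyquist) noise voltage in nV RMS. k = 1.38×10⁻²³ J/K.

V_n = √(4kTRB)
4kTRB = 4 × 1.38×10⁻²³ × 300 × 5.00×10¹ × 2.31×10⁴ = 1.91×10⁻¹⁴ V²
V_n = √(1.91×10⁻¹⁴) = 1.38×10⁻⁷ V = 138 nV

138 nV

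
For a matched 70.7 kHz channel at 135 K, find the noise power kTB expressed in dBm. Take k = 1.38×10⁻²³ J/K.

−128.8 dBm

P_n = kTB = 1.38×10⁻²³ × 135 × 7.07×10⁴ = 1.32×10⁻¹⁶ W
In dBm: 10 log₁₀(1.32×10⁻¹⁶ / 10⁻³) = −128.8 dBm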